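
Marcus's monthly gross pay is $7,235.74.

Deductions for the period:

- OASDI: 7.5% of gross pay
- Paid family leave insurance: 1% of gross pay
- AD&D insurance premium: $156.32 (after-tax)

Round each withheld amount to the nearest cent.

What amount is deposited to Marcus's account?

$6,464.38

OASDI: $7,235.74 × 0.075 = $542.68
Paid family leave insurance: $7,235.74 × 0.01 = $72.36
AD&D insurance premium: $156.32
Total deductions = $542.68 + $72.36 + $156.32 = $771.36
Net pay = $7,235.74 − $771.36 = $6,464.38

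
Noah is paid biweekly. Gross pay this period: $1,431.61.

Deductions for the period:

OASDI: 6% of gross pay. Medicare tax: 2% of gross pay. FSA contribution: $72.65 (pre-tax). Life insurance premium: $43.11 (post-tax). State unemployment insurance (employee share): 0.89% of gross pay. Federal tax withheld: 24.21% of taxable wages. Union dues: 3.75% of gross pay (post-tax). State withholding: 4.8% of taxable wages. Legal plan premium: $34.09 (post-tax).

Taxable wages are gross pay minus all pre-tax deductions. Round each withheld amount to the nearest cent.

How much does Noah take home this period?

FSA contribution: $72.65
Taxable wages = $1,431.61 − $72.65 = $1,358.96
Federal tax withheld: $1,358.96 × 0.2421 = $329.00
State withholding: $1,358.96 × 0.048 = $65.23
Medicare tax: $1,431.61 × 0.02 = $28.63
OASDI: $1,431.61 × 0.06 = $85.90
State unemployment insurance (employee share): $1,431.61 × 0.0089 = $12.74
Legal plan premium: $34.09
Union dues: $1,431.61 × 0.0375 = $53.69
Life insurance premium: $43.11
Total deductions = $72.65 + $329.00 + $65.23 + $28.63 + $85.90 + $12.74 + $34.09 + $53.69 + $43.11 = $725.04
Net pay = $1,431.61 − $725.04 = $706.57

$706.57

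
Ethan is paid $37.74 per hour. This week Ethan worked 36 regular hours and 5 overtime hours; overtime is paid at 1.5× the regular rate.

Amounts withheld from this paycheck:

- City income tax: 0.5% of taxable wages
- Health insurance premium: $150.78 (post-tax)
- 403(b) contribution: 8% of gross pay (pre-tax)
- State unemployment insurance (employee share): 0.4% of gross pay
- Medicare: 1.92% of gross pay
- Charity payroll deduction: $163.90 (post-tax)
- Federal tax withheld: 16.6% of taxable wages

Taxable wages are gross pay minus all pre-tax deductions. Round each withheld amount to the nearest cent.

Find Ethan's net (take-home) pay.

Regular pay: 36 × $37.74 = $1,358.64
Overtime pay: 5 × $37.74 × 1.5 = $283.05
Gross pay = $1,358.64 + $283.05 = $1,641.69
403(b) contribution: $1,641.69 × 0.08 = $131.34
Taxable wages = $1,641.69 − $131.34 = $1,510.35
Federal tax withheld: $1,510.35 × 0.166 = $250.72
City income tax: $1,510.35 × 0.005 = $7.55
Medicare: $1,641.69 × 0.0192 = $31.52
State unemployment insurance (employee share): $1,641.69 × 0.004 = $6.57
Health insurance premium: $150.78
Charity payroll deduction: $163.90
Total deductions = $131.34 + $250.72 + $7.55 + $31.52 + $6.57 + $150.78 + $163.90 = $742.38
Net pay = $1,641.69 − $742.38 = $899.31

$899.31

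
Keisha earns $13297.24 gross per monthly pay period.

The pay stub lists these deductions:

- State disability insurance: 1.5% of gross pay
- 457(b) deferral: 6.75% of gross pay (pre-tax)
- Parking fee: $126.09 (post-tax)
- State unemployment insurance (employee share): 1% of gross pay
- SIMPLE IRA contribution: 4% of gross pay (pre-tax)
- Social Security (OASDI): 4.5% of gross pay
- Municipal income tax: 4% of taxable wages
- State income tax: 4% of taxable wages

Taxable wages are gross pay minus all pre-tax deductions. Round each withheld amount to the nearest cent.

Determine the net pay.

SIMPLE IRA contribution: $13297.24 × 0.04 = $531.89
457(b) deferral: $13297.24 × 0.0675 = $897.56
Pre-tax total = $531.89 + $897.56 = $1429.45
Taxable wages = $13297.24 − $1429.45 = $11867.79
State income tax: $11867.79 × 0.04 = $474.71
Municipal income tax: $11867.79 × 0.04 = $474.71
State unemployment insurance (employee share): $13297.24 × 0.01 = $132.97
Social Security (OASDI): $13297.24 × 0.045 = $598.38
State disability insurance: $13297.24 × 0.015 = $199.46
Parking fee: $126.09
Total deductions = $531.89 + $897.56 + $474.71 + $474.71 + $132.97 + $598.38 + $199.46 + $126.09 = $3435.77
Net pay = $13297.24 − $3435.77 = $9861.47

$9861.47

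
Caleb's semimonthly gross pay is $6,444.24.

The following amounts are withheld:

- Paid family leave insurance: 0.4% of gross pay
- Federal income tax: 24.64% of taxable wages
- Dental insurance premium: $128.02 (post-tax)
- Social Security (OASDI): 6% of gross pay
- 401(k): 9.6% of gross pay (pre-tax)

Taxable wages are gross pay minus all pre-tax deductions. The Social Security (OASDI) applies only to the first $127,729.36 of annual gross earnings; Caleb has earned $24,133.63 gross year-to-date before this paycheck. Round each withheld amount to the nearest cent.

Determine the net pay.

$3,849.71

401(k): $6,444.24 × 0.096 = $618.65
Taxable wages = $6,444.24 − $618.65 = $5,825.59
Federal income tax: $5,825.59 × 0.2464 = $1,435.43
Paid family leave insurance: $6,444.24 × 0.004 = $25.78
Social Security (OASDI): cap not yet reached, full $6,444.24 is subject → $6,444.24 × 0.06 = $386.65
Dental insurance premium: $128.02
Total deductions = $618.65 + $1,435.43 + $25.78 + $386.65 + $128.02 = $2,594.53
Net pay = $6,444.24 − $2,594.53 = $3,849.71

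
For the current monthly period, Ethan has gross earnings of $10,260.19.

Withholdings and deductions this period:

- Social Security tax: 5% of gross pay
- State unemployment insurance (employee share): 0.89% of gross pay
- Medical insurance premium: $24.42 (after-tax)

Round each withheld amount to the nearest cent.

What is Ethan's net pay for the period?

State unemployment insurance (employee share): $10,260.19 × 0.0089 = $91.32
Social Security tax: $10,260.19 × 0.05 = $513.01
Medical insurance premium: $24.42
Total deductions = $91.32 + $513.01 + $24.42 = $628.75
Net pay = $10,260.19 − $628.75 = $9,631.44

$9,631.44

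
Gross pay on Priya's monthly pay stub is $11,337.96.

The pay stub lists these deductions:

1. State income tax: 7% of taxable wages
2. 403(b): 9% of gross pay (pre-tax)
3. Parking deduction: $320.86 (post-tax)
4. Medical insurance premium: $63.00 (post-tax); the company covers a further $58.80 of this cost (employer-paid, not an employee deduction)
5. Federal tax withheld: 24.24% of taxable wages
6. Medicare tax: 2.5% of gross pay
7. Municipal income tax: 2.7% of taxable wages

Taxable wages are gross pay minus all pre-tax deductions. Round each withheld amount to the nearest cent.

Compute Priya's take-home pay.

403(b): $11,337.96 × 0.09 = $1,020.42
Taxable wages = $11,337.96 − $1,020.42 = $10,317.54
State income tax: $10,317.54 × 0.07 = $722.23
Federal tax withheld: $10,317.54 × 0.2424 = $2,500.97
Municipal income tax: $10,317.54 × 0.027 = $278.57
Medicare tax: $11,337.96 × 0.025 = $283.45
Parking deduction: $320.86
Medical insurance premium: $63.00
(Employer's $58.80 toward medical insurance premium is not withheld from the employee.)
Total deductions = $1,020.42 + $722.23 + $2,500.97 + $278.57 + $283.45 + $320.86 + $63.00 = $5,189.50
Net pay = $11,337.96 − $5,189.50 = $6,148.46

$6,148.46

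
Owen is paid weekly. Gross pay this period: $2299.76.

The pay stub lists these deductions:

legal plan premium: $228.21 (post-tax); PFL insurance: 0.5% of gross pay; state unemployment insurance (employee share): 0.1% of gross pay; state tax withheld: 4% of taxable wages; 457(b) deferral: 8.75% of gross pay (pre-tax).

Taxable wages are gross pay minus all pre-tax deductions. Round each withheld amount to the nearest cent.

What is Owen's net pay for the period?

$1772.58

457(b) deferral: $2299.76 × 0.0875 = $201.23
Taxable wages = $2299.76 − $201.23 = $2098.53
State tax withheld: $2098.53 × 0.04 = $83.94
State unemployment insurance (employee share): $2299.76 × 0.001 = $2.30
PFL insurance: $2299.76 × 0.005 = $11.50
Legal plan premium: $228.21
Total deductions = $201.23 + $83.94 + $2.30 + $11.50 + $228.21 = $527.18
Net pay = $2299.76 − $527.18 = $1772.58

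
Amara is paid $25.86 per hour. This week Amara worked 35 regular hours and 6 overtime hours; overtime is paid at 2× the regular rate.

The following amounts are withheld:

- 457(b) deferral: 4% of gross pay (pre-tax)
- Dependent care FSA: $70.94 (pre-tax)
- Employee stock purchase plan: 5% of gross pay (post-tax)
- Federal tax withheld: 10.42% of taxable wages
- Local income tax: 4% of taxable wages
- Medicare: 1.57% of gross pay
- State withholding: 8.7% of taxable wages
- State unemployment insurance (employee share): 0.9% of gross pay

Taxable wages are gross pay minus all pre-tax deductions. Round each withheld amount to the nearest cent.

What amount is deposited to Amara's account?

$751.71

Regular pay: 35 × $25.86 = $905.10
Overtime pay: 6 × $25.86 × 2 = $310.32
Gross pay = $905.10 + $310.32 = $1215.42
Dependent care FSA: $70.94
457(b) deferral: $1215.42 × 0.04 = $48.62
Pre-tax total = $70.94 + $48.62 = $119.56
Taxable wages = $1215.42 − $119.56 = $1095.86
State withholding: $1095.86 × 0.087 = $95.34
Local income tax: $1095.86 × 0.04 = $43.83
Federal tax withheld: $1095.86 × 0.1042 = $114.19
State unemployment insurance (employee share): $1215.42 × 0.009 = $10.94
Medicare: $1215.42 × 0.0157 = $19.08
Employee stock purchase plan: $1215.42 × 0.05 = $60.77
Total deductions = $70.94 + $48.62 + $95.34 + $43.83 + $114.19 + $10.94 + $19.08 + $60.77 = $463.71
Net pay = $1215.42 − $463.71 = $751.71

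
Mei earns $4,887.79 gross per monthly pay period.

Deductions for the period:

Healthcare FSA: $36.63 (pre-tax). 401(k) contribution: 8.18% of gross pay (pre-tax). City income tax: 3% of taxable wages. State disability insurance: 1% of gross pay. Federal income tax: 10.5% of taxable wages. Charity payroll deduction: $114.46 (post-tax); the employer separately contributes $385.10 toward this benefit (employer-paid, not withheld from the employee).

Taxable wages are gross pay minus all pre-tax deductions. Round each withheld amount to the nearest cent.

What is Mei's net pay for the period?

$3,687.07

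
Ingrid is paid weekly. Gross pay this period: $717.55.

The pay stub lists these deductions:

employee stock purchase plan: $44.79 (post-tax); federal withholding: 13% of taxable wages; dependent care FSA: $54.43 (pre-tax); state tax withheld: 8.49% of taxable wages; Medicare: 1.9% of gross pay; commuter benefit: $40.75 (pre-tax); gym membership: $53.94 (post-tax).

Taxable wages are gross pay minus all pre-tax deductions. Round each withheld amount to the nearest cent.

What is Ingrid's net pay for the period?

$376.26

Dependent care FSA: $54.43
Commuter benefit: $40.75
Pre-tax total = $54.43 + $40.75 = $95.18
Taxable wages = $717.55 − $95.18 = $622.37
Federal withholding: $622.37 × 0.13 = $80.91
State tax withheld: $622.37 × 0.0849 = $52.84
Medicare: $717.55 × 0.019 = $13.63
Employee stock purchase plan: $44.79
Gym membership: $53.94
Total deductions = $54.43 + $40.75 + $80.91 + $52.84 + $13.63 + $44.79 + $53.94 = $341.29
Net pay = $717.55 − $341.29 = $376.26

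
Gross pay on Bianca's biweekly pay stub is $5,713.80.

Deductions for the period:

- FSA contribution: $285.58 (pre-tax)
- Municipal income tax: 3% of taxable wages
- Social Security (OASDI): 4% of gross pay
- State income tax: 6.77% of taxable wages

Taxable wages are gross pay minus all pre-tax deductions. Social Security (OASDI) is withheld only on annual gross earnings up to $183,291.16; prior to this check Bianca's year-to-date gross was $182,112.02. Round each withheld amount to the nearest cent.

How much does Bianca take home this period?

FSA contribution: $285.58
Taxable wages = $5,713.80 − $285.58 = $5,428.22
Municipal income tax: $5,428.22 × 0.03 = $162.85
State income tax: $5,428.22 × 0.0677 = $367.49
Social Security (OASDI): only $183,291.16 − $182,112.02 = $1,179.14 of this check is subject → $1,179.14 × 0.04 = $47.17
Total deductions = $285.58 + $162.85 + $367.49 + $47.17 = $863.09
Net pay = $5,713.80 − $863.09 = $4,850.71

$4,850.71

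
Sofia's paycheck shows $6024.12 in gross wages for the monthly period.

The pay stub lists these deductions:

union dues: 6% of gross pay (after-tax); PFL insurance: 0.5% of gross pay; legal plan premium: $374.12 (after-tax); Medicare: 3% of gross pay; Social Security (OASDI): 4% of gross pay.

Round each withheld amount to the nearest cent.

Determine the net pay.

$4836.75

Medicare: $6024.12 × 0.03 = $180.72
Social Security (OASDI): $6024.12 × 0.04 = $240.96
PFL insurance: $6024.12 × 0.005 = $30.12
Legal plan premium: $374.12
Union dues: $6024.12 × 0.06 = $361.45
Total deductions = $180.72 + $240.96 + $30.12 + $374.12 + $361.45 = $1187.37
Net pay = $6024.12 − $1187.37 = $4836.75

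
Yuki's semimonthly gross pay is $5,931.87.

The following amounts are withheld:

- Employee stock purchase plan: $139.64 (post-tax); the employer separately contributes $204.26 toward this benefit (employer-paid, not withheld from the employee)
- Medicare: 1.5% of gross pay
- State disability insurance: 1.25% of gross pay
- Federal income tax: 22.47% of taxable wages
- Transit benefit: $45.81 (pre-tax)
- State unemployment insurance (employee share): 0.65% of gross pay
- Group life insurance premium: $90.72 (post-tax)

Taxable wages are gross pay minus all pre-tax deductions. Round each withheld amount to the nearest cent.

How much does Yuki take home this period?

Transit benefit: $45.81
Taxable wages = $5,931.87 − $45.81 = $5,886.06
Federal income tax: $5,886.06 × 0.2247 = $1,322.60
Medicare: $5,931.87 × 0.015 = $88.98
State disability insurance: $5,931.87 × 0.0125 = $74.15
State unemployment insurance (employee share): $5,931.87 × 0.0065 = $38.56
Group life insurance premium: $90.72
Employee stock purchase plan: $139.64
(Employer's $204.26 toward employee stock purchase plan is not withheld from the employee.)
Total deductions = $45.81 + $1,322.60 + $88.98 + $74.15 + $38.56 + $90.72 + $139.64 = $1,800.46
Net pay = $5,931.87 − $1,800.46 = $4,131.41

$4,131.41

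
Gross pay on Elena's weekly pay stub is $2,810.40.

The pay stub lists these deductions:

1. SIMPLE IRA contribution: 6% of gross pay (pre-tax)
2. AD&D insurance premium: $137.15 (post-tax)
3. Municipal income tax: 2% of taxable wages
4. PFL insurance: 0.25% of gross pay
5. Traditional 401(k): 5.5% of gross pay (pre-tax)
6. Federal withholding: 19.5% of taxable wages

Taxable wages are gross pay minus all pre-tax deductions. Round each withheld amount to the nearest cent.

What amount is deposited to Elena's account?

$1,808.28

SIMPLE IRA contribution: $2,810.40 × 0.06 = $168.62
Traditional 401(k): $2,810.40 × 0.055 = $154.57
Pre-tax total = $168.62 + $154.57 = $323.19
Taxable wages = $2,810.40 − $323.19 = $2,487.21
Federal withholding: $2,487.21 × 0.195 = $485.01
Municipal income tax: $2,487.21 × 0.02 = $49.74
PFL insurance: $2,810.40 × 0.0025 = $7.03
AD&D insurance premium: $137.15
Total deductions = $168.62 + $154.57 + $485.01 + $49.74 + $7.03 + $137.15 = $1,002.12
Net pay = $2,810.40 − $1,002.12 = $1,808.28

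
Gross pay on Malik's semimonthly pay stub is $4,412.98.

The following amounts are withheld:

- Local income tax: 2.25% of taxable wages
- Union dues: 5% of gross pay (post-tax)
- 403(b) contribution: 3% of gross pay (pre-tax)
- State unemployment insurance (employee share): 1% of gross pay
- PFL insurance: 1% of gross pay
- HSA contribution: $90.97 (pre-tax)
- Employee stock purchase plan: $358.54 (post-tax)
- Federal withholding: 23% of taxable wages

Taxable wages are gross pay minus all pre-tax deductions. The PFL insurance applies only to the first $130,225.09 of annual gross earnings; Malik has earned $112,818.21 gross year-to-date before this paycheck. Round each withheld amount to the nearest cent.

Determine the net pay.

HSA contribution: $90.97
403(b) contribution: $4,412.98 × 0.03 = $132.39
Pre-tax total = $90.97 + $132.39 = $223.36
Taxable wages = $4,412.98 − $223.36 = $4,189.62
Federal withholding: $4,189.62 × 0.23 = $963.61
Local income tax: $4,189.62 × 0.0225 = $94.27
State unemployment insurance (employee share): $4,412.98 × 0.01 = $44.13
PFL insurance: cap not yet reached, full $4,412.98 is subject → $4,412.98 × 0.01 = $44.13
Employee stock purchase plan: $358.54
Union dues: $4,412.98 × 0.05 = $220.65
Total deductions = $90.97 + $132.39 + $963.61 + $94.27 + $44.13 + $44.13 + $358.54 + $220.65 = $1,948.69
Net pay = $4,412.98 − $1,948.69 = $2,464.29

$2,464.29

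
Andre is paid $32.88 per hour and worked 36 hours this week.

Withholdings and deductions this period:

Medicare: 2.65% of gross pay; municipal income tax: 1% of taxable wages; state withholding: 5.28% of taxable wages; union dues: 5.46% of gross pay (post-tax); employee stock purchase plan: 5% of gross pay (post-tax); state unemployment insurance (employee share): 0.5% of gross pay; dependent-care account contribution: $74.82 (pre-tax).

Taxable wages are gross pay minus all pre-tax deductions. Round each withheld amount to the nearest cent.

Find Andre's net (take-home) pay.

Gross pay: 36 × $32.88 = $1183.68
Dependent-care account contribution: $74.82
Taxable wages = $1183.68 − $74.82 = $1108.86
State withholding: $1108.86 × 0.0528 = $58.55
Municipal income tax: $1108.86 × 0.01 = $11.09
State unemployment insurance (employee share): $1183.68 × 0.005 = $5.92
Medicare: $1183.68 × 0.0265 = $31.37
Union dues: $1183.68 × 0.0546 = $64.63
Employee stock purchase plan: $1183.68 × 0.05 = $59.18
Total deductions = $74.82 + $58.55 + $11.09 + $5.92 + $31.37 + $64.63 + $59.18 = $305.56
Net pay = $1183.68 − $305.56 = $878.12

$878.12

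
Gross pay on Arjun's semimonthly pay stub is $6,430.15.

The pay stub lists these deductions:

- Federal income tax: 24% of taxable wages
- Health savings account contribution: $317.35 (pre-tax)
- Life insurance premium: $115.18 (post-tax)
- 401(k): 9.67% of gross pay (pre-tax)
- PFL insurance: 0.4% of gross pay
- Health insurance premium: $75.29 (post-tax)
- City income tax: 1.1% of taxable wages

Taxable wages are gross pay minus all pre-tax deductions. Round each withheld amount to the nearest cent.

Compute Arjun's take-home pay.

Health savings account contribution: $317.35
401(k): $6,430.15 × 0.0967 = $621.80
Pre-tax total = $317.35 + $621.80 = $939.15
Taxable wages = $6,430.15 − $939.15 = $5,491.00
City income tax: $5,491.00 × 0.011 = $60.40
Federal income tax: $5,491.00 × 0.24 = $1,317.84
PFL insurance: $6,430.15 × 0.004 = $25.72
Life insurance premium: $115.18
Health insurance premium: $75.29
Total deductions = $317.35 + $621.80 + $60.40 + $1,317.84 + $25.72 + $115.18 + $75.29 = $2,533.58
Net pay = $6,430.15 − $2,533.58 = $3,896.57

$3,896.57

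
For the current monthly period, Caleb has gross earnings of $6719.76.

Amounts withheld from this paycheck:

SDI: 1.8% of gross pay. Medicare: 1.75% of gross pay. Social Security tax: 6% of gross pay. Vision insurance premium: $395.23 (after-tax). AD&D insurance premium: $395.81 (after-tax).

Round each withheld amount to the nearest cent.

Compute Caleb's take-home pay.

Social Security tax: $6719.76 × 0.06 = $403.19
SDI: $6719.76 × 0.018 = $120.96
Medicare: $6719.76 × 0.0175 = $117.60
AD&D insurance premium: $395.81
Vision insurance premium: $395.23
Total deductions = $403.19 + $120.96 + $117.60 + $395.81 + $395.23 = $1432.79
Net pay = $6719.76 − $1432.79 = $5286.97

$5286.97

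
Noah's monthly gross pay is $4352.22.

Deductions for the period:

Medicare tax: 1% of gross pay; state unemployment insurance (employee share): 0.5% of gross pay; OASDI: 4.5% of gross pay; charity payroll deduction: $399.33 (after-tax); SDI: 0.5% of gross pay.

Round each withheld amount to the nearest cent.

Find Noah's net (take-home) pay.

$3670.00

Medicare tax: $4352.22 × 0.01 = $43.52
SDI: $4352.22 × 0.005 = $21.76
State unemployment insurance (employee share): $4352.22 × 0.005 = $21.76
OASDI: $4352.22 × 0.045 = $195.85
Charity payroll deduction: $399.33
Total deductions = $43.52 + $21.76 + $21.76 + $195.85 + $399.33 = $682.22
Net pay = $4352.22 − $682.22 = $3670.00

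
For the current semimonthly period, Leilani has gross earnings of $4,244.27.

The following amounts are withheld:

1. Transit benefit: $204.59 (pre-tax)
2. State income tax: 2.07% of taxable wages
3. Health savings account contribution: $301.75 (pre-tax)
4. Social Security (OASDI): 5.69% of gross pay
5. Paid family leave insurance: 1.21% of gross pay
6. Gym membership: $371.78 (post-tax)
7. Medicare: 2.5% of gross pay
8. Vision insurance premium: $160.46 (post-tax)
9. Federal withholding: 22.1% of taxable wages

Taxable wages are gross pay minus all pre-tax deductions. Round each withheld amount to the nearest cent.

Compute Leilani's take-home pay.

Health savings account contribution: $301.75
Transit benefit: $204.59
Pre-tax total = $301.75 + $204.59 = $506.34
Taxable wages = $4,244.27 − $506.34 = $3,737.93
State income tax: $3,737.93 × 0.0207 = $77.38
Federal withholding: $3,737.93 × 0.221 = $826.08
Paid family leave insurance: $4,244.27 × 0.0121 = $51.36
Social Security (OASDI): $4,244.27 × 0.0569 = $241.50
Medicare: $4,244.27 × 0.025 = $106.11
Gym membership: $371.78
Vision insurance premium: $160.46
Total deductions = $301.75 + $204.59 + $77.38 + $826.08 + $51.36 + $241.50 + $106.11 + $371.78 + $160.46 = $2,341.01
Net pay = $4,244.27 − $2,341.01 = $1,903.26

$1,903.26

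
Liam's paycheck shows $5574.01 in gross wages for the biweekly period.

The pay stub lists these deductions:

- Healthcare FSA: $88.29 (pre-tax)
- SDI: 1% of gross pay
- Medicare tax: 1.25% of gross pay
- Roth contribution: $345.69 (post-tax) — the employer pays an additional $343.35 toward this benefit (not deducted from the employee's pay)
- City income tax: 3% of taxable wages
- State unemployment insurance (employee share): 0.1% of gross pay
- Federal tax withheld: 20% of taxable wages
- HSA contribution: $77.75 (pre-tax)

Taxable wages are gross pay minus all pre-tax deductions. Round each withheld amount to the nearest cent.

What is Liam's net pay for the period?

$3687.46

Healthcare FSA: $88.29
HSA contribution: $77.75
Pre-tax total = $88.29 + $77.75 = $166.04
Taxable wages = $5574.01 − $166.04 = $5407.97
Federal tax withheld: $5407.97 × 0.2 = $1081.59
City income tax: $5407.97 × 0.03 = $162.24
State unemployment insurance (employee share): $5574.01 × 0.001 = $5.57
SDI: $5574.01 × 0.01 = $55.74
Medicare tax: $5574.01 × 0.0125 = $69.68
Roth contribution: $345.69
(Employer's $343.35 toward Roth contribution is not withheld from the employee.)
Total deductions = $88.29 + $77.75 + $1081.59 + $162.24 + $5.57 + $55.74 + $69.68 + $345.69 = $1886.55
Net pay = $5574.01 − $1886.55 = $3687.46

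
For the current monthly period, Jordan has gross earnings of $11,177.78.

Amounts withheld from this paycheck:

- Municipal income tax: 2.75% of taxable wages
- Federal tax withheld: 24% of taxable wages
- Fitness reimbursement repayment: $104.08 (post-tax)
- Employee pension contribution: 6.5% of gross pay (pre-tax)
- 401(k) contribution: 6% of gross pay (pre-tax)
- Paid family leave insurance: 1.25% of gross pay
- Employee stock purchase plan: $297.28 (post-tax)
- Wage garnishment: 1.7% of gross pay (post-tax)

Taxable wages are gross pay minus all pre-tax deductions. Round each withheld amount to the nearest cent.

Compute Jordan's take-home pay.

Employee pension contribution: $11,177.78 × 0.065 = $726.56
401(k) contribution: $11,177.78 × 0.06 = $670.67
Pre-tax total = $726.56 + $670.67 = $1,397.23
Taxable wages = $11,177.78 − $1,397.23 = $9,780.55
Municipal income tax: $9,780.55 × 0.0275 = $268.97
Federal tax withheld: $9,780.55 × 0.24 = $2,347.33
Paid family leave insurance: $11,177.78 × 0.0125 = $139.72
Fitness reimbursement repayment: $104.08
Wage garnishment: $11,177.78 × 0.017 = $190.02
Employee stock purchase plan: $297.28
Total deductions = $726.56 + $670.67 + $268.97 + $2,347.33 + $139.72 + $104.08 + $190.02 + $297.28 = $4,744.63
Net pay = $11,177.78 − $4,744.63 = $6,433.15

$6,433.15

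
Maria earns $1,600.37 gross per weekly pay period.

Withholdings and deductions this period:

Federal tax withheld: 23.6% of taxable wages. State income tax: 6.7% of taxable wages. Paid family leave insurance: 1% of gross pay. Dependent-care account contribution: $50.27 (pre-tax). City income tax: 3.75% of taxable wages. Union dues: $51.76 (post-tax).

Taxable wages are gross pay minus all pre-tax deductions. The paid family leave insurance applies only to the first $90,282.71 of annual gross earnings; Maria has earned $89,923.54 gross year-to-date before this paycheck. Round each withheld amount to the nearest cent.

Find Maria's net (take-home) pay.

$966.94

Dependent-care account contribution: $50.27
Taxable wages = $1,600.37 − $50.27 = $1,550.10
State income tax: $1,550.10 × 0.067 = $103.86
City income tax: $1,550.10 × 0.0375 = $58.13
Federal tax withheld: $1,550.10 × 0.236 = $365.82
Paid family leave insurance: only $90,282.71 − $89,923.54 = $359.17 of this check is subject → $359.17 × 0.01 = $3.59
Union dues: $51.76
Total deductions = $50.27 + $103.86 + $58.13 + $365.82 + $3.59 + $51.76 = $633.43
Net pay = $1,600.37 − $633.43 = $966.94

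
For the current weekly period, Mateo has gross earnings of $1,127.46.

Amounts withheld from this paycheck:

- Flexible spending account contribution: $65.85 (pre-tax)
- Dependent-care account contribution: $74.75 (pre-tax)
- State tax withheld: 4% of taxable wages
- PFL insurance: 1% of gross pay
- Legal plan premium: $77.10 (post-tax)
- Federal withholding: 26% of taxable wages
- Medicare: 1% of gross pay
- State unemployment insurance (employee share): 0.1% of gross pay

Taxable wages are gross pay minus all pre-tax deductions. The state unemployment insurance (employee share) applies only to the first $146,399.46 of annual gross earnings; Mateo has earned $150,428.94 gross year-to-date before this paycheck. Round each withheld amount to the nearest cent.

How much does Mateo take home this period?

$591.17

Dependent-care account contribution: $74.75
Flexible spending account contribution: $65.85
Pre-tax total = $74.75 + $65.85 = $140.60
Taxable wages = $1,127.46 − $140.60 = $986.86
State tax withheld: $986.86 × 0.04 = $39.47
Federal withholding: $986.86 × 0.26 = $256.58
State unemployment insurance (employee share): annual cap $146,399.46 already reached (YTD $150,428.94), so $0.00
Medicare: $1,127.46 × 0.01 = $11.27
PFL insurance: $1,127.46 × 0.01 = $11.27
Legal plan premium: $77.10
Total deductions = $74.75 + $65.85 + $39.47 + $256.58 + $0.00 + $11.27 + $11.27 + $77.10 = $536.29
Net pay = $1,127.46 − $536.29 = $591.17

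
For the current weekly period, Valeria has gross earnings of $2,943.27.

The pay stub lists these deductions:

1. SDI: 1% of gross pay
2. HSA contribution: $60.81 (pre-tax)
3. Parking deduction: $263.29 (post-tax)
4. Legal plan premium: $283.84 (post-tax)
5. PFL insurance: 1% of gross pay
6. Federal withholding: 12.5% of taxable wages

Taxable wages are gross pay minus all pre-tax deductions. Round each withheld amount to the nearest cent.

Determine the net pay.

$1,916.16

HSA contribution: $60.81
Taxable wages = $2,943.27 − $60.81 = $2,882.46
Federal withholding: $2,882.46 × 0.125 = $360.31
SDI: $2,943.27 × 0.01 = $29.43
PFL insurance: $2,943.27 × 0.01 = $29.43
Parking deduction: $263.29
Legal plan premium: $283.84
Total deductions = $60.81 + $360.31 + $29.43 + $29.43 + $263.29 + $283.84 = $1,027.11
Net pay = $2,943.27 − $1,027.11 = $1,916.16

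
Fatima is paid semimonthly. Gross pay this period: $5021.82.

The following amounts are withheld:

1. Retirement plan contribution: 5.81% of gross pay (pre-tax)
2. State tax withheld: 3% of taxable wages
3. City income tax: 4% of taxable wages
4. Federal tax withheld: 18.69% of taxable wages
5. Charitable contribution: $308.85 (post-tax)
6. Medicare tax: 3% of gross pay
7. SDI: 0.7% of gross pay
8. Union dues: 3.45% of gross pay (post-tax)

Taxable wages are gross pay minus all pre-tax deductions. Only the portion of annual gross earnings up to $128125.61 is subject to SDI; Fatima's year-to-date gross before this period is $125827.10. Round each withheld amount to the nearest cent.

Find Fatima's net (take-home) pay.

Retirement plan contribution: $5021.82 × 0.0581 = $291.77
Taxable wages = $5021.82 − $291.77 = $4730.05
State tax withheld: $4730.05 × 0.03 = $141.90
City income tax: $4730.05 × 0.04 = $189.20
Federal tax withheld: $4730.05 × 0.1869 = $884.05
Medicare tax: $5021.82 × 0.03 = $150.65
SDI: only $128125.61 − $125827.10 = $2298.51 of this check is subject → $2298.51 × 0.007 = $16.09
Union dues: $5021.82 × 0.0345 = $173.25
Charitable contribution: $308.85
Total deductions = $291.77 + $141.90 + $189.20 + $884.05 + $150.65 + $16.09 + $173.25 + $308.85 = $2155.76
Net pay = $5021.82 − $2155.76 = $2866.06

$2866.06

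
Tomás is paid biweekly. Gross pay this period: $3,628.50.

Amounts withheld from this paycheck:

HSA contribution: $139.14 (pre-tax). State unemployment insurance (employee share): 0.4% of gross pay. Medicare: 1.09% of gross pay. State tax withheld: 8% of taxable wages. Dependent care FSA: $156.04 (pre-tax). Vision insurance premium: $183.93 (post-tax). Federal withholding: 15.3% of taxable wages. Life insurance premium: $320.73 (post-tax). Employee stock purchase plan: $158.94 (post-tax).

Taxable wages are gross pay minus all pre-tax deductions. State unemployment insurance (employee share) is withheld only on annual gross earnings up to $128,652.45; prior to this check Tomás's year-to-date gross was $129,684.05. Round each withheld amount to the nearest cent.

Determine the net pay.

$1,853.50

Dependent care FSA: $156.04
HSA contribution: $139.14
Pre-tax total = $156.04 + $139.14 = $295.18
Taxable wages = $3,628.50 − $295.18 = $3,333.32
State tax withheld: $3,333.32 × 0.08 = $266.67
Federal withholding: $3,333.32 × 0.153 = $510.00
Medicare: $3,628.50 × 0.0109 = $39.55
State unemployment insurance (employee share): annual cap $128,652.45 already reached (YTD $129,684.05), so $0.00
Life insurance premium: $320.73
Employee stock purchase plan: $158.94
Vision insurance premium: $183.93
Total deductions = $156.04 + $139.14 + $266.67 + $510.00 + $39.55 + $0.00 + $320.73 + $158.94 + $183.93 = $1,775.00
Net pay = $3,628.50 − $1,775.00 = $1,853.50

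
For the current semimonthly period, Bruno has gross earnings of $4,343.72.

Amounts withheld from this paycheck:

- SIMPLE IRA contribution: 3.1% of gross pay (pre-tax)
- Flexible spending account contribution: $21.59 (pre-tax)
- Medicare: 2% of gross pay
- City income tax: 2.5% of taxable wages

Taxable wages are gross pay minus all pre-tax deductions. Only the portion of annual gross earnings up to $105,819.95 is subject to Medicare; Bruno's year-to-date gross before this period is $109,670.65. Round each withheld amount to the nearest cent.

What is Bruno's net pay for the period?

Flexible spending account contribution: $21.59
SIMPLE IRA contribution: $4,343.72 × 0.031 = $134.66
Pre-tax total = $21.59 + $134.66 = $156.25
Taxable wages = $4,343.72 − $156.25 = $4,187.47
City income tax: $4,187.47 × 0.025 = $104.69
Medicare: annual cap $105,819.95 already reached (YTD $109,670.65), so $0.00
Total deductions = $21.59 + $134.66 + $104.69 + $0.00 = $260.94
Net pay = $4,343.72 − $260.94 = $4,082.78

$4,082.78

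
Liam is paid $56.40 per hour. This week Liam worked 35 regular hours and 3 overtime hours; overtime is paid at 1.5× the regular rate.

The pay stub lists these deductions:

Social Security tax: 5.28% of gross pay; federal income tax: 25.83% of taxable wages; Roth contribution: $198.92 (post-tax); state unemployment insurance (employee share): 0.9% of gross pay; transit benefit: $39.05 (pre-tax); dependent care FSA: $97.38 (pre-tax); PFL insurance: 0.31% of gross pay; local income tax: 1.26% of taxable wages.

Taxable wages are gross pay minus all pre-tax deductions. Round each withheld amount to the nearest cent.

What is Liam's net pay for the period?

Regular pay: 35 × $56.40 = $1974.00
Overtime pay: 3 × $56.40 × 1.5 = $253.80
Gross pay = $1974.00 + $253.80 = $2227.80
Transit benefit: $39.05
Dependent care FSA: $97.38
Pre-tax total = $39.05 + $97.38 = $136.43
Taxable wages = $2227.80 − $136.43 = $2091.37
Federal income tax: $2091.37 × 0.2583 = $540.20
Local income tax: $2091.37 × 0.0126 = $26.35
PFL insurance: $2227.80 × 0.0031 = $6.91
State unemployment insurance (employee share): $2227.80 × 0.009 = $20.05
Social Security tax: $2227.80 × 0.0528 = $117.63
Roth contribution: $198.92
Total deductions = $39.05 + $97.38 + $540.20 + $26.35 + $6.91 + $20.05 + $117.63 + $198.92 = $1046.49
Net pay = $2227.80 − $1046.49 = $1181.31

$1181.31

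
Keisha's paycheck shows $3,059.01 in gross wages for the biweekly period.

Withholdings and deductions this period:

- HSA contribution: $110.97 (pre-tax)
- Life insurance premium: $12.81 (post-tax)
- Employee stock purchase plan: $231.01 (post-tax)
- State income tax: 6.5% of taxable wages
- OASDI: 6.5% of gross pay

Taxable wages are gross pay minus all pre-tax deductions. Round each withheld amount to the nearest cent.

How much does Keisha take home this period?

$2,313.76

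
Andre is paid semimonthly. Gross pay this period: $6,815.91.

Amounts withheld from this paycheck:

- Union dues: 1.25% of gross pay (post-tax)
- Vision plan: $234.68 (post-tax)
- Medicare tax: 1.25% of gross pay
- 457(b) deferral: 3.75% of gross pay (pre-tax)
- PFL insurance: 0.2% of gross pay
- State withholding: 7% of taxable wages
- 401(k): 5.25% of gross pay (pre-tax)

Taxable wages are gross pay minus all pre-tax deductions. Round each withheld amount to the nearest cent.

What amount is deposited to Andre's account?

$5,349.59

457(b) deferral: $6,815.91 × 0.0375 = $255.60
401(k): $6,815.91 × 0.0525 = $357.84
Pre-tax total = $255.60 + $357.84 = $613.44
Taxable wages = $6,815.91 − $613.44 = $6,202.47
State withholding: $6,202.47 × 0.07 = $434.17
Medicare tax: $6,815.91 × 0.0125 = $85.20
PFL insurance: $6,815.91 × 0.002 = $13.63
Vision plan: $234.68
Union dues: $6,815.91 × 0.0125 = $85.20
Total deductions = $255.60 + $357.84 + $434.17 + $85.20 + $13.63 + $234.68 + $85.20 = $1,466.32
Net pay = $6,815.91 − $1,466.32 = $5,349.59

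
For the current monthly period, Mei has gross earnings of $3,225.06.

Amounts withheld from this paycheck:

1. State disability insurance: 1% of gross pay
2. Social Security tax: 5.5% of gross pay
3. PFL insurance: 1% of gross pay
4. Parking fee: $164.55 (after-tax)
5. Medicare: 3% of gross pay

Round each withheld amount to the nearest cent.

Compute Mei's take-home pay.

PFL insurance: $3,225.06 × 0.01 = $32.25
Social Security tax: $3,225.06 × 0.055 = $177.38
State disability insurance: $3,225.06 × 0.01 = $32.25
Medicare: $3,225.06 × 0.03 = $96.75
Parking fee: $164.55
Total deductions = $32.25 + $177.38 + $32.25 + $96.75 + $164.55 = $503.18
Net pay = $3,225.06 − $503.18 = $2,721.88

$2,721.88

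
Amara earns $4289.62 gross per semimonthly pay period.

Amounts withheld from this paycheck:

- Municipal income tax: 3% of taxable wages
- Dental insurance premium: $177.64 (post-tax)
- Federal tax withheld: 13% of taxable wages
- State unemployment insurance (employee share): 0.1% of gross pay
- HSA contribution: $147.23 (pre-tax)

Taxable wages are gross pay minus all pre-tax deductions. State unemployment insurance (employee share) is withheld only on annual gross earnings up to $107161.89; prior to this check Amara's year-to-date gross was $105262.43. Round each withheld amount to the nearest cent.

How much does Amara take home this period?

$3300.07

HSA contribution: $147.23
Taxable wages = $4289.62 − $147.23 = $4142.39
Municipal income tax: $4142.39 × 0.03 = $124.27
Federal tax withheld: $4142.39 × 0.13 = $538.51
State unemployment insurance (employee share): only $107161.89 − $105262.43 = $1899.46 of this check is subject → $1899.46 × 0.001 = $1.90
Dental insurance premium: $177.64
Total deductions = $147.23 + $124.27 + $538.51 + $1.90 + $177.64 = $989.55
Net pay = $4289.62 − $989.55 = $3300.07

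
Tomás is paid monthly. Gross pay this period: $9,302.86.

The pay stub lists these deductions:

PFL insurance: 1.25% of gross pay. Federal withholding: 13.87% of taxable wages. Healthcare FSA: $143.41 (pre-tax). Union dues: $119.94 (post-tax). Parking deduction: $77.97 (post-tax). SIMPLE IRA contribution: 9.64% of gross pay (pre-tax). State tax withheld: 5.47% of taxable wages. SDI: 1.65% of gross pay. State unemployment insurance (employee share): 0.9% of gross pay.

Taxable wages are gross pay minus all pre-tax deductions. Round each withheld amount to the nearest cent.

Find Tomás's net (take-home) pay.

SIMPLE IRA contribution: $9,302.86 × 0.0964 = $896.80
Healthcare FSA: $143.41
Pre-tax total = $896.80 + $143.41 = $1,040.21
Taxable wages = $9,302.86 − $1,040.21 = $8,262.65
State tax withheld: $8,262.65 × 0.0547 = $451.97
Federal withholding: $8,262.65 × 0.1387 = $1,146.03
State unemployment insurance (employee share): $9,302.86 × 0.009 = $83.73
SDI: $9,302.86 × 0.0165 = $153.50
PFL insurance: $9,302.86 × 0.0125 = $116.29
Union dues: $119.94
Parking deduction: $77.97
Total deductions = $896.80 + $143.41 + $451.97 + $1,146.03 + $83.73 + $153.50 + $116.29 + $119.94 + $77.97 = $3,189.64
Net pay = $9,302.86 − $3,189.64 = $6,113.22

$6,113.22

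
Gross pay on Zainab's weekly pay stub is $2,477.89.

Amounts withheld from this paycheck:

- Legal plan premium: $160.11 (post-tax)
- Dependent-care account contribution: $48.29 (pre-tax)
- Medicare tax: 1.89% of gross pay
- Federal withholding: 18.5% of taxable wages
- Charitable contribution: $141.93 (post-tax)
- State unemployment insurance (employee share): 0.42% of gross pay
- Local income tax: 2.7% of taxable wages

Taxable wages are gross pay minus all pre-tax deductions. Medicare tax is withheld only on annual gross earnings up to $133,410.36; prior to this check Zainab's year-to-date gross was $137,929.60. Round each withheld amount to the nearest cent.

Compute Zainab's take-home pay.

Dependent-care account contribution: $48.29
Taxable wages = $2,477.89 − $48.29 = $2,429.60
Federal withholding: $2,429.60 × 0.185 = $449.48
Local income tax: $2,429.60 × 0.027 = $65.60
Medicare tax: annual cap $133,410.36 already reached (YTD $137,929.60), so $0.00
State unemployment insurance (employee share): $2,477.89 × 0.0042 = $10.41
Legal plan premium: $160.11
Charitable contribution: $141.93
Total deductions = $48.29 + $449.48 + $65.60 + $0.00 + $10.41 + $160.11 + $141.93 = $875.82
Net pay = $2,477.89 − $875.82 = $1,602.07

$1,602.07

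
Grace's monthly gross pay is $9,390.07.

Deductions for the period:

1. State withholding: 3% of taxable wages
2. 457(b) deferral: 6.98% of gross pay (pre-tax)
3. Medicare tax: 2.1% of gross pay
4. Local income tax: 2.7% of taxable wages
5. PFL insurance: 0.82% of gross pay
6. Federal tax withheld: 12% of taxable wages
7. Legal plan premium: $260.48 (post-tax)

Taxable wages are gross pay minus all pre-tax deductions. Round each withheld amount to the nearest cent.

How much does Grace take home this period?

$6,653.93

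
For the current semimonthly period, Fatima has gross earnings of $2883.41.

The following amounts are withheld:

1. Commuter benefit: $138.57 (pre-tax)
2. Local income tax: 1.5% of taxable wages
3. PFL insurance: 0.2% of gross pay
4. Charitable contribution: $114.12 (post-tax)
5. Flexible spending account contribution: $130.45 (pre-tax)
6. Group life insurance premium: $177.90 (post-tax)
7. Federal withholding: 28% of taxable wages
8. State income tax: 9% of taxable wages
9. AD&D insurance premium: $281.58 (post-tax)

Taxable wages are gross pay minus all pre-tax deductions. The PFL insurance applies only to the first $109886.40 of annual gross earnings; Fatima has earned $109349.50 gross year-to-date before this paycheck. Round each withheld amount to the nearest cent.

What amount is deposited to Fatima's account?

$1033.17

Flexible spending account contribution: $130.45
Commuter benefit: $138.57
Pre-tax total = $130.45 + $138.57 = $269.02
Taxable wages = $2883.41 − $269.02 = $2614.39
State income tax: $2614.39 × 0.09 = $235.30
Local income tax: $2614.39 × 0.015 = $39.22
Federal withholding: $2614.39 × 0.28 = $732.03
PFL insurance: only $109886.40 − $109349.50 = $536.90 of this check is subject → $536.90 × 0.002 = $1.07
AD&D insurance premium: $281.58
Charitable contribution: $114.12
Group life insurance premium: $177.90
Total deductions = $130.45 + $138.57 + $235.30 + $39.22 + $732.03 + $1.07 + $281.58 + $114.12 + $177.90 = $1850.24
Net pay = $2883.41 − $1850.24 = $1033.17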